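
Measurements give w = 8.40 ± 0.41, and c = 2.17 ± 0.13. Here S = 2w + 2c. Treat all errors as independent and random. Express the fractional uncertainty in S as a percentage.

4.07%

Absolute uncertainties add in quadrature for a linear combination:
  (2·δw)² = 0.672;  (2·δc)² = 0.0676
δS = √(0.740) = 0.860
S = 21.1, so δS/S = 0.860/21.1 = 0.0407.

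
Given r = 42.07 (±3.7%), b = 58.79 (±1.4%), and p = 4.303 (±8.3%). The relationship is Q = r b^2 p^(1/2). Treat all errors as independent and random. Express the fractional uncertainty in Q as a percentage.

6.23%

Relative error in a monomial: (δQ/Q)² = Σ (nᵢ · δxᵢ/xᵢ)².
  (1·δr/r)² = (1×0.0370)² = 0.00137;  (2·δb/b)² = (2×0.0140)² = 0.000784;  (½·δp/p)² = (0.5×0.0830)² = 0.00172
δQ/Q = √(0.00388) = 0.0623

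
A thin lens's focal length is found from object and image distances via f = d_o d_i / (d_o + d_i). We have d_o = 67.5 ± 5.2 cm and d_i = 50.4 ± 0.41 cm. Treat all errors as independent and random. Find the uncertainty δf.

0.960 cm

∂f/∂d_o = (d_i/(d_o+d_i))² = 0.183;  ∂f/∂d_i = (d_o/(d_o+d_i))² = 0.328
δf = √((∂f/∂d_o · δd_o)² + (∂f/∂d_i · δd_i)²) = √(0.903 + 0.0181) = 0.960 cm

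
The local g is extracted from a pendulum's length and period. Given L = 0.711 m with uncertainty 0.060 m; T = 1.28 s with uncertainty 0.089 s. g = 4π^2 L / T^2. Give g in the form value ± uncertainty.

Products/powers → add relative errors in quadrature, weighted by exponent:
  (1·δL/L)² = (1×0.0844)² = 0.00712;  (-2·δT/T)² = (-2×0.0695)² = 0.0193
δg/g = √(0.0265) = 0.163
g = 17.1 m/s^2, so δg = 0.163 × 17.1 = 2.79 m/s^2.

17.1 ± 2.79 m/s^2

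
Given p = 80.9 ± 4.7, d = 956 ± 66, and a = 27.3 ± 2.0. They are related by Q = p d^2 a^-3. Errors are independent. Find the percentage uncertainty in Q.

26.6%

Each factor contributes (exponent × relative error)² to (δQ/Q)²:
  (1·δp/p)² = (1×0.0581)² = 0.00338;  (2·δd/d)² = (2×0.0690)² = 0.0191;  (-3·δa/a)² = (-3×0.0733)² = 0.0483
δQ/Q = √(0.0707) = 0.266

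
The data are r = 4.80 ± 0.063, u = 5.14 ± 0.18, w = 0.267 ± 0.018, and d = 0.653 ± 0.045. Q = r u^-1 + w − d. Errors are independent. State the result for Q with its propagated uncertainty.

0.548 ± 0.0597

Let p = r·u^-1 = 0.934. δp/p = √((1·δr/r)² + (-1·δu/u)²) = √(0.000172 + 0.00123) = 0.0374, so δp = 0.0349.
Q = p + w − d: δQ = √(δp² + δw² + δd²) = √(0.00122 + 0.000324 + 0.00202) = 0.0597
Q = 0.548.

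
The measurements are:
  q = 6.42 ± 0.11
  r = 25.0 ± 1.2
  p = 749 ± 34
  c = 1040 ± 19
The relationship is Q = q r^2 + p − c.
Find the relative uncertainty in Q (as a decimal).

Let w = q·r^2 = 4010. δw/w = √((1·δq/q)² + (2·δr/r)²) = √(0.000294 + 0.00922) = 0.0975, so δw = 391.
Q = w + p − c: δQ = √(δw² + δp² + δc²) = √(1.53e+05 + 1160 + 361) = 393
Q = 3720, so δQ/Q = 393/3720 = 0.106.

0.106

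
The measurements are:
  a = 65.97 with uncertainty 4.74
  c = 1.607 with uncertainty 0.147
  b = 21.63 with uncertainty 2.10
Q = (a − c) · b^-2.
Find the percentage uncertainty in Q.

Let u = a − c = 64.36. δu = √(δa² + δc²) = √(22.5 + 0.0216) = 4.74, so δu/u = 0.0737.
Q is then a monomial in u, b:
δQ/Q = √((δu/u)² + (-2·δb/b)²) = √(0.00543 + 0.0377) = 0.208

20.8%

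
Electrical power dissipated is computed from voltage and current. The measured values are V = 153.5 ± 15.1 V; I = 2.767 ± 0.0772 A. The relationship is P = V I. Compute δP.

Relative error in a monomial: (δP/P)² = Σ (nᵢ · δxᵢ/xᵢ)².
  (1·δV/V)² = (1×0.0984)² = 0.00968;  (1·δI/I)² = (1×0.0279)² = 0.000778
δP/P = √(0.0105) = 0.102
P = 424.7 W, so δP = 0.102 × 424.7 = 43.4 W.

43.4 W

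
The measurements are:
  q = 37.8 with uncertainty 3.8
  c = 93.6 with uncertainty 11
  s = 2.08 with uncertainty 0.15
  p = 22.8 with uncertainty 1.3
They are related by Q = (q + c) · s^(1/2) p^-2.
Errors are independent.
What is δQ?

0.0543

Let u = q + c = 131. δu = √(δq² + δc²) = √(14.4 + 121) = 11.6, so δu/u = 0.0886.
Q is then a monomial in u, s, p:
δQ/Q = √((δu/u)² + (½·δs/s)² + (-2·δp/p)²) = √(0.00784 + 0.00130 + 0.0130) = 0.149
Q = 0.365, so δQ = 0.149 × 0.365 = 0.0543.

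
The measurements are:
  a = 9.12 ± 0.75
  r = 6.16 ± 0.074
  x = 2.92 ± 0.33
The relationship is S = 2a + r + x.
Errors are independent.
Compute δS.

Absolute uncertainties add in quadrature for a linear combination:
  (2·δa)² = 2.25;  (δr)² = 0.00548;  (δx)² = 0.109
δS = √(2.36) = 1.54

1.54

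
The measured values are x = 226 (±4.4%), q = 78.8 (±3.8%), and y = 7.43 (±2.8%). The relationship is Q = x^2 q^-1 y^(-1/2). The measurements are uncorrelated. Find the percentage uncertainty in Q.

9.69%

Products/powers → add relative errors in quadrature, weighted by exponent:
  (2·δx/x)² = (2×0.0440)² = 0.00774;  (-1·δq/q)² = (-1×0.0380)² = 0.00144;  (−½·δy/y)² = (-0.5×0.0280)² = 0.000196
δQ/Q = √(0.00938) = 0.0969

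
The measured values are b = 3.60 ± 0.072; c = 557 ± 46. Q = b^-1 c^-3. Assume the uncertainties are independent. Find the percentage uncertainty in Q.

24.9%

Q is a product of powers, so relative uncertainties combine in quadrature:
  (-1·δb/b)² = (-1×0.0200)² = 0.000400;  (-3·δc/c)² = (-3×0.0826)² = 0.0614
δQ/Q = √(0.0618) = 0.249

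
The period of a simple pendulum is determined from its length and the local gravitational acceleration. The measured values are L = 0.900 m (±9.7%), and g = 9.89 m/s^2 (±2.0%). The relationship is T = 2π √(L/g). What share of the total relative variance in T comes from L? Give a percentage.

95.9%

(δT/T)² = (½·δL/L)² + (−½·δg/g)²
  L term: (0.5×0.0970)² = 0.00235
  g term: (-0.5×0.0200)² = 0.000100
Total = 0.00245. Share from L = 0.00235/0.00245 = 0.959.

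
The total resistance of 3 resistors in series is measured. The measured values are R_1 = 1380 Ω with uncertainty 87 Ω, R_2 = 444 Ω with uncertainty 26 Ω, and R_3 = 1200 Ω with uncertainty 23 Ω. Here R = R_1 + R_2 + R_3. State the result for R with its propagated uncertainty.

Sums and differences: (δR)² = Σ (cᵢ δxᵢ)².
  (δR_1)² = 7570;  (δR_2)² = 676;  (δR_3)² = 529
δR = √(8770) = 93.7 Ω
R = 3020 Ω.

3020 ± 93.7 Ω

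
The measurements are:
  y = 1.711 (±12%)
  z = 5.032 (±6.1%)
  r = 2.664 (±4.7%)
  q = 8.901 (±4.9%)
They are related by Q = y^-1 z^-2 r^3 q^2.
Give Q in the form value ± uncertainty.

Since Q is a product/quotient, work with relative uncertainties:
  (-1·δy/y)² = (-1×0.120)² = 0.0144;  (-2·δz/z)² = (-2×0.0610)² = 0.0149;  (3·δr/r)² = (3×0.0470)² = 0.0199;  (2·δq/q)² = (2×0.0490)² = 0.00960
δQ/Q = √(0.0588) = 0.242
Q = 34.57, so δQ = 0.242 × 34.57 = 8.38.

34.57 ± 8.38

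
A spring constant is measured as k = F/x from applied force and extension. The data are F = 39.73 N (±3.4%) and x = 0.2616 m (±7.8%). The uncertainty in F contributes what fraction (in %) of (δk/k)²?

16.0%

(δk/k)² = (1·δF/F)² + (-1·δx/x)²
  F term: (1×0.0340)² = 0.00116
  x term: (-1×0.0780)² = 0.00608
Total = 0.00724. Share from F = 0.00116/0.00724 = 0.160.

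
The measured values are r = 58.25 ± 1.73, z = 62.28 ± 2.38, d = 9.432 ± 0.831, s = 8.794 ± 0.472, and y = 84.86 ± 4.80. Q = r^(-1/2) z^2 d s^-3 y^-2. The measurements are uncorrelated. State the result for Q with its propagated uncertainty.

Relative error in a monomial: (δQ/Q)² = Σ (nᵢ · δxᵢ/xᵢ)².
  (−½·δr/r)² = (-0.5×0.0297)² = 0.000221;  (2·δz/z)² = (2×0.0382)² = 0.00584;  (1·δd/d)² = (1×0.0881)² = 0.00776;  (-3·δs/s)² = (-3×0.0537)² = 0.0259;  (-2·δy/y)² = (-2×0.0566)² = 0.0128
δQ/Q = √(0.0525) = 0.229
Q = 0.0009788, so δQ = 0.229 × 0.0009788 = 0.000224.

0.0009788 ± 0.000224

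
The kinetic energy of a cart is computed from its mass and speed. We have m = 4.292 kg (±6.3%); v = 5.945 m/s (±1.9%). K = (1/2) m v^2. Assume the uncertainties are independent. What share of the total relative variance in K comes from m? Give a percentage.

73.3%

(δK/K)² = (1·δm/m)² + (2·δv/v)²
  m term: (1×0.0630)² = 0.00397
  v term: (2×0.0190)² = 0.00144
Total = 0.00541. Share from m = 0.00397/0.00541 = 0.733.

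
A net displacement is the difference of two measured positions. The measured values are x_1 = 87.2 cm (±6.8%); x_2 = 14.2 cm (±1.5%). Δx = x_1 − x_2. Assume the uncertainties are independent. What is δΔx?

5.93 cm

Each term contributes (cᵢ δxᵢ)² to (δΔx)²:
  (δx_1)² = 35.2;  (δx_2)² = 0.0454
δΔx = √(35.2) = 5.93 cm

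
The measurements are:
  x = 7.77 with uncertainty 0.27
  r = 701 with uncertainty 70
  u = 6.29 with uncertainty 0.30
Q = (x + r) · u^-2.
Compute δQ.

2.46

Let w = x + r = 709. δw = √(δx² + δr²) = √(0.0729 + 4900) = 70.0, so δw/w = 0.0988.
Q is then a monomial in w, u:
δQ/Q = √((δw/w)² + (-2·δu/u)²) = √(0.00975 + 0.00910) = 0.137
Q = 17.9, so δQ = 0.137 × 17.9 = 2.46.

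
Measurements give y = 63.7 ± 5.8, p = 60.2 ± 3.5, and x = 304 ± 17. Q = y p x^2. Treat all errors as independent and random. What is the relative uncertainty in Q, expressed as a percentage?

Since Q is a product/quotient, work with relative uncertainties:
  (1·δy/y)² = (1×0.0911)² = 0.00829;  (1·δp/p)² = (1×0.0581)² = 0.00338;  (2·δx/x)² = (2×0.0559)² = 0.0125
δQ/Q = √(0.0242) = 0.155

15.5%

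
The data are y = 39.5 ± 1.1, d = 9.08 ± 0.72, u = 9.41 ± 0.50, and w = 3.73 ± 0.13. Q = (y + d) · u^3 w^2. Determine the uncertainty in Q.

99200

Let h = y + d = 48.6. δh = √(δy² + δd²) = √(1.21 + 0.518) = 1.31, so δh/h = 0.0271.
Q is then a monomial in h, u, w:
δQ/Q = √((δh/h)² + (3·δu/u)² + (2·δw/w)²) = √(0.000732 + 0.0254 + 0.00486) = 0.176
Q = 5.63e+05, so δQ = 0.176 × 5.63e+05 = 99200.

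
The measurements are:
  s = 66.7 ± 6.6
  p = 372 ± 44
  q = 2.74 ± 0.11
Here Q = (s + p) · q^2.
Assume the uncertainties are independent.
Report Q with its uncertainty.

Let u = s + p = 439. δu = √(δs² + δp²) = √(43.6 + 1940) = 44.5, so δu/u = 0.101.
Q is then a monomial in u, q:
δQ/Q = √((δu/u)² + (2·δq/q)²) = √(0.0103 + 0.00645) = 0.129
Q = 3290, so δQ = 0.129 × 3290 = 426.

3290 ± 426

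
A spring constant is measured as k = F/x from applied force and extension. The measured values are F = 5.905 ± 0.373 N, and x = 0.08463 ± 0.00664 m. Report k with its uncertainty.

k is a product of powers, so relative uncertainties combine in quadrature:
  (1·δF/F)² = (1×0.0632)² = 0.00399;  (-1·δx/x)² = (-1×0.0785)² = 0.00616
δk/k = √(0.0101) = 0.101
k = 69.77 N/m, so δk = 0.101 × 69.77 = 7.03 N/m.

69.77 ± 7.03 N/m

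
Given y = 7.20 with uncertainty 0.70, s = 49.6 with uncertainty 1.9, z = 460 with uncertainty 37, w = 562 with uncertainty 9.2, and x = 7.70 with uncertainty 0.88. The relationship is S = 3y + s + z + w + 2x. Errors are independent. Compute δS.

Sums and differences: (δS)² = Σ (cᵢ δxᵢ)².
  (3·δy)² = 4.41;  (δs)² = 3.61;  (δz)² = 1370;  (δw)² = 84.6;  (2·δx)² = 3.10
δS = √(1460) = 38.3

38.3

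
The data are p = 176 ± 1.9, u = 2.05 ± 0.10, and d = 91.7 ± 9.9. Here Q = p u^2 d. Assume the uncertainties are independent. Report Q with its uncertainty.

Since Q is a product/quotient, work with relative uncertainties:
  (1·δp/p)² = (1×0.0108)² = 0.000117;  (2·δu/u)² = (2×0.0488)² = 0.00952;  (1·δd/d)² = (1×0.108)² = 0.0117
δQ/Q = √(0.0213) = 0.146
Q = 67800, so δQ = 0.146 × 67800 = 9900.

67800 ± 9900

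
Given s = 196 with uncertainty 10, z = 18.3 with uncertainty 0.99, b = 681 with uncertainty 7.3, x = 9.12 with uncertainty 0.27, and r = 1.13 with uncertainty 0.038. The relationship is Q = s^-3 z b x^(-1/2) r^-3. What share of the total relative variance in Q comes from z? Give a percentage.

7.94%

(δQ/Q)² = (-3·δs/s)² + (1·δz/z)² + (1·δb/b)² + (−½·δx/x)² + (-3·δr/r)²
  s term: (-3×0.0510)² = 0.0234
  z term: (1×0.0541)² = 0.00293
  b term: (1×0.0107)² = 0.000115
  x term: (-0.5×0.0296)² = 0.000219
  r term: (-3×0.0336)² = 0.0102
Total = 0.0369. Share from z = 0.00293/0.0369 = 0.0794.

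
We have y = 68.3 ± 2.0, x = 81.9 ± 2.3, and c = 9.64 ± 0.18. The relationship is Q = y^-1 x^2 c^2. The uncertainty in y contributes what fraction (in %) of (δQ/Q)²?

15.9%

(δQ/Q)² = (-1·δy/y)² + (2·δx/x)² + (2·δc/c)²
  y term: (-1×0.0293)² = 0.000857
  x term: (2×0.0281)² = 0.00315
  c term: (2×0.0187)² = 0.00139
Total = 0.00541. Share from y = 0.000857/0.00541 = 0.159.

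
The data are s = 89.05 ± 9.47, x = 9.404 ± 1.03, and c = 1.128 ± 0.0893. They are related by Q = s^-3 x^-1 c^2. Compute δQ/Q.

For a monomial Q ∝ s^-3, x^-1, c^2, fractional errors add in quadrature:
  (-3·δs/s)² = (-3×0.106)² = 0.102;  (-1·δx/x)² = (-1×0.110)² = 0.0120;  (2·δc/c)² = (2×0.0792)² = 0.0251
δQ/Q = √(0.139) = 0.373

0.373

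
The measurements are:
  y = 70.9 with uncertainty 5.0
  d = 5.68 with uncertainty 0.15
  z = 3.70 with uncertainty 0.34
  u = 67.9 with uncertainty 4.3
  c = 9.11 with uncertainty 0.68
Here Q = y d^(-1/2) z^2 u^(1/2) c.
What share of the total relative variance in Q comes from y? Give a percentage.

10.9%

(δQ/Q)² = (1·δy/y)² + (−½·δd/d)² + (2·δz/z)² + (½·δu/u)² + (1·δc/c)²
  y term: (1×0.0705)² = 0.00497
  d term: (-0.5×0.0264)² = 0.000174
  z term: (2×0.0919)² = 0.0338
  u term: (0.5×0.0633)² = 0.00100
  c term: (1×0.0746)² = 0.00557
Total = 0.0455. Share from y = 0.00497/0.0455 = 0.109.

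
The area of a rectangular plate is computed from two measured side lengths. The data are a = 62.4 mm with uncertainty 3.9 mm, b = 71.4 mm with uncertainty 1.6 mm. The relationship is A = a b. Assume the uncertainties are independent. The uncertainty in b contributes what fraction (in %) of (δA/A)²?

(δA/A)² = (1·δa/a)² + (1·δb/b)²
  a term: (1×0.0625)² = 0.00391
  b term: (1×0.0224)² = 0.000502
Total = 0.00441. Share from b = 0.000502/0.00441 = 0.114.

11.4%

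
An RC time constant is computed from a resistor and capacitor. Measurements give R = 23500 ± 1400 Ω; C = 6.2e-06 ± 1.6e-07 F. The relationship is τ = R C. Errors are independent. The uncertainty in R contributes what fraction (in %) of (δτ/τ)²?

(δτ/τ)² = (1·δR/R)² + (1·δC/C)²
  R term: (1×0.0596)² = 0.00355
  C term: (1×0.0258)² = 0.000666
Total = 0.00422. Share from R = 0.00355/0.00422 = 0.842.

84.2%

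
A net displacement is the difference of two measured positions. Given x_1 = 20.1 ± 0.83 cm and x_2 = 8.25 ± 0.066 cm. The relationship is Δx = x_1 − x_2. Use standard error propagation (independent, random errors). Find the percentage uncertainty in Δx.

Δx is a linear combination, so absolute uncertainties add in quadrature:
  (δx_1)² = 0.689;  (δx_2)² = 0.00436
δΔx = √(0.693) = 0.833 cm
Δx = 11.9 cm, so δΔx/Δx = 0.833/11.9 = 0.0703.

7.03%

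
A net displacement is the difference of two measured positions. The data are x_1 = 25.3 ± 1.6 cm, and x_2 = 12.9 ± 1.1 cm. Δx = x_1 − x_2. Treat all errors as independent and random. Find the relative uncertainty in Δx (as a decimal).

0.157

Δx is a linear combination, so absolute uncertainties add in quadrature:
  (δx_1)² = 2.56;  (δx_2)² = 1.21
δΔx = √(3.77) = 1.94 cm
Δx = 12.4 cm, so δΔx/Δx = 1.94/12.4 = 0.157.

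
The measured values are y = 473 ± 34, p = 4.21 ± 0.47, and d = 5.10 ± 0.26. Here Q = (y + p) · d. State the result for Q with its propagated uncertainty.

2430 ± 213

Let u = y + p = 477. δu = √(δy² + δp²) = √(1160 + 0.221) = 34.0, so δu/u = 0.0713.
Q is then a monomial in u, d:
δQ/Q = √((δu/u)² + (1·δd/d)²) = √(0.00508 + 0.00260) = 0.0876
Q = 2430, so δQ = 0.0876 × 2430 = 213.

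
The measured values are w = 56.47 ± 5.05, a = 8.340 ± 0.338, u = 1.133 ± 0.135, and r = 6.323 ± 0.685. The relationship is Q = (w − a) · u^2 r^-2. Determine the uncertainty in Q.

0.524

Let h = w − a = 48.13. δh = √(δw² + δa²) = √(25.5 + 0.114) = 5.06, so δh/h = 0.105.
Q is then a monomial in h, u, r:
δQ/Q = √((δh/h)² + (2·δu/u)² + (-2·δr/r)²) = √(0.0111 + 0.0568 + 0.0469) = 0.339
Q = 1.545, so δQ = 0.339 × 1.545 = 0.524.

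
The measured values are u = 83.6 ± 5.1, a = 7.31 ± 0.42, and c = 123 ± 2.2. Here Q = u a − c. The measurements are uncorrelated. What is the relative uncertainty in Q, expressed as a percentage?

10.5%

Let p = u·a = 611. δp/p = √((1·δu/u)² + (1·δa/a)²) = √(0.00372 + 0.00330) = 0.0838, so δp = 51.2.
Q = p − c: δQ = √(δp² + δc²) = √(2620 + 4.84) = 51.3
Q = 488, so δQ/Q = 51.3/488 = 0.105.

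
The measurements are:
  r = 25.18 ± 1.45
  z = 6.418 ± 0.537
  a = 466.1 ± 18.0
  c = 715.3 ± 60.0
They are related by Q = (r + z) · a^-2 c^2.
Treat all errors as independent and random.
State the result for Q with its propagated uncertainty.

Let u = r + z = 31.60. δu = √(δr² + δz²) = √(2.10 + 0.288) = 1.55, so δu/u = 0.0489.
Q is then a monomial in u, a, c:
δQ/Q = √((δu/u)² + (-2·δa/a)² + (2·δc/c)²) = √(0.00239 + 0.00597 + 0.0281) = 0.191
Q = 74.42, so δQ = 0.191 × 74.42 = 14.2.

74.42 ± 14.2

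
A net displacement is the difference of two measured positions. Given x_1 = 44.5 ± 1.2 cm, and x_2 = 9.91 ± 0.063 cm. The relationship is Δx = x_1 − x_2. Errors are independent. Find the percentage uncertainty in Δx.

Each term contributes (cᵢ δxᵢ)² to (δΔx)²:
  (δx_1)² = 1.44;  (δx_2)² = 0.00397
δΔx = √(1.44) = 1.20 cm
Δx = 34.6 cm, so δΔx/Δx = 1.20/34.6 = 0.0347.

3.47%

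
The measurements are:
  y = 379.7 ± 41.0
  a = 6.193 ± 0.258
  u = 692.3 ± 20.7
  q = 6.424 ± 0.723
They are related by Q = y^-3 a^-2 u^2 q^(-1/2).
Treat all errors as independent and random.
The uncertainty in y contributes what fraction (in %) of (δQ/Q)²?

(δQ/Q)² = (-3·δy/y)² + (-2·δa/a)² + (2·δu/u)² + (−½·δq/q)²
  y term: (-3×0.108)² = 0.105
  a term: (-2×0.0417)² = 0.00694
  u term: (2×0.0299)² = 0.00358
  q term: (-0.5×0.113)² = 0.00317
Total = 0.119. Share from y = 0.105/0.119 = 0.885.

88.5%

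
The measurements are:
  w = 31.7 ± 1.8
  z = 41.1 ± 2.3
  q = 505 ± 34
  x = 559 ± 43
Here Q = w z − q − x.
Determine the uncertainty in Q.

117

Let p = w·z = 1300. δp/p = √((1·δw/w)² + (1·δz/z)²) = √(0.00322 + 0.00313) = 0.0797, so δp = 104.
Q = p − q − x: δQ = √(δp² + δq² + δx²) = √(10800 + 1160 + 1850) = 117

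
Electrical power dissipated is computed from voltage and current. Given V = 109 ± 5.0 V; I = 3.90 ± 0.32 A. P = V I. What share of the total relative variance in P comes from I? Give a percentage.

76.2%

(δP/P)² = (1·δV/V)² + (1·δI/I)²
  V term: (1×0.0459)² = 0.00210
  I term: (1×0.0821)² = 0.00673
Total = 0.00884. Share from I = 0.00673/0.00884 = 0.762.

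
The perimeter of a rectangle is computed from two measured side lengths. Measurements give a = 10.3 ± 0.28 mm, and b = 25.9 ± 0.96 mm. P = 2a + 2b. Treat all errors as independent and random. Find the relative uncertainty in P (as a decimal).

P is a linear combination, so absolute uncertainties add in quadrature:
  (2·δa)² = 0.314;  (2·δb)² = 3.69
δP = √(4.00) = 2.00 mm
P = 72.4 mm, so δP/P = 2.00/72.4 = 0.0276.

0.0276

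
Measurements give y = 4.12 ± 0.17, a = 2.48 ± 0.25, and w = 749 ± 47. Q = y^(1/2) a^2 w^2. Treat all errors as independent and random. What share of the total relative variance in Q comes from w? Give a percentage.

27.7%

(δQ/Q)² = (½·δy/y)² + (2·δa/a)² + (2·δw/w)²
  y term: (0.5×0.0413)² = 0.000426
  a term: (2×0.101)² = 0.0406
  w term: (2×0.0628)² = 0.0158
Total = 0.0568. Share from w = 0.0158/0.0568 = 0.277.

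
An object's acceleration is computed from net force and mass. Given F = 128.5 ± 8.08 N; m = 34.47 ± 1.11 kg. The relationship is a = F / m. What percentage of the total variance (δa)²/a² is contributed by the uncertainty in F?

79.2%

(δa/a)² = (1·δF/F)² + (-1·δm/m)²
  F term: (1×0.0629)² = 0.00395
  m term: (-1×0.0322)² = 0.00104
Total = 0.00499. Share from F = 0.00395/0.00499 = 0.792.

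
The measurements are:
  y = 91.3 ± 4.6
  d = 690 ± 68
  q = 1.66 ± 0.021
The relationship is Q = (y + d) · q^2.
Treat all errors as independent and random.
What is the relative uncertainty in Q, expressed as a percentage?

Let u = y + d = 781. δu = √(δy² + δd²) = √(21.2 + 4620) = 68.2, so δu/u = 0.0872.
Q is then a monomial in u, q:
δQ/Q = √((δu/u)² + (2·δq/q)²) = √(0.00761 + 0.000640) = 0.0908

9.08%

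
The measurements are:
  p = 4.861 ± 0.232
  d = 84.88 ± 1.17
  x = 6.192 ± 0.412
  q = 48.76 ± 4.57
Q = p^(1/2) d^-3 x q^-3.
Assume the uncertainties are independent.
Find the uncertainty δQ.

5.64e-11

Products/powers → add relative errors in quadrature, weighted by exponent:
  (½·δp/p)² = (0.5×0.0477)² = 0.000569;  (-3·δd/d)² = (-3×0.0138)² = 0.00171;  (1·δx/x)² = (1×0.0665)² = 0.00443;  (-3·δq/q)² = (-3×0.0937)² = 0.0791
δQ/Q = √(0.0858) = 0.293
Q = 1.926e-10, so δQ = 0.293 × 1.926e-10 = 5.64e-11.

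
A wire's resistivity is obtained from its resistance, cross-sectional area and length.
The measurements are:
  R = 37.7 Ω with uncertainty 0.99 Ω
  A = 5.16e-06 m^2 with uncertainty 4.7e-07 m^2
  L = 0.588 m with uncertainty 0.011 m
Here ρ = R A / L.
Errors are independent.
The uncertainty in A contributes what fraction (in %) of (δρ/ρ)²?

88.9%

(δρ/ρ)² = (1·δR/R)² + (1·δA/A)² + (-1·δL/L)²
  R term: (1×0.0263)² = 0.000690
  A term: (1×0.0911)² = 0.00830
  L term: (-1×0.0187)² = 0.000350
Total = 0.00934. Share from A = 0.00830/0.00934 = 0.889.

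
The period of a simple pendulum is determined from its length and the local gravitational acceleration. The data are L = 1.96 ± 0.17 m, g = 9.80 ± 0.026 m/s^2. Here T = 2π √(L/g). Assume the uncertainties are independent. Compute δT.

T is a product of powers, so relative uncertainties combine in quadrature:
  (½·δL/L)² = (0.5×0.0867)² = 0.00188;  (−½·δg/g)² = (-0.5×0.00265)² = 1.76e-06
δT/T = √(0.00188) = 0.0434
T = 2.81 s, so δT = 0.0434 × 2.81 = 0.122 s.

0.122 s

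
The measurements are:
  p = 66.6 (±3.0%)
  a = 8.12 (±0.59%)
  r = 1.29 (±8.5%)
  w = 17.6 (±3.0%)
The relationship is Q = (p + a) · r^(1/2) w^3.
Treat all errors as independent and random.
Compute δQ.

Let u = p + a = 74.7. δu = √(δp² + δa²) = √(3.99 + 0.00230) = 2.00, so δu/u = 0.0267.
Q is then a monomial in u, r, w:
δQ/Q = √((δu/u)² + (½·δr/r)² + (3·δw/w)²) = √(0.000715 + 0.00181 + 0.00810) = 0.103
Q = 4.63e+05, so δQ = 0.103 × 4.63e+05 = 47700.

47700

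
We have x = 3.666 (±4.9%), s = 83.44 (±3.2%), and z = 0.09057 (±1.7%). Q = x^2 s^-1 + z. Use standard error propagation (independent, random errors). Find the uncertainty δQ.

Let p = x^2·s^-1 = 0.1611. δp/p = √((2·δx/x)² + (-1·δs/s)²) = √(0.00960 + 0.00102) = 0.103, so δp = 0.0166.
Q = p + z: δQ = √(δp² + δz²) = √(0.000276 + 2.37e-06) = 0.0167

0.0167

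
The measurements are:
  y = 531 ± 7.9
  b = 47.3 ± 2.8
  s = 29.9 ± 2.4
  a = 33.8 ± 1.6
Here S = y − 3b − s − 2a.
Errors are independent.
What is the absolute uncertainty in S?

12.2

Absolute uncertainties add in quadrature for a linear combination:
  (δy)² = 62.4;  (3·δb)² = 70.6;  (δs)² = 5.76;  (2·δa)² = 10.2
δS = √(149) = 12.2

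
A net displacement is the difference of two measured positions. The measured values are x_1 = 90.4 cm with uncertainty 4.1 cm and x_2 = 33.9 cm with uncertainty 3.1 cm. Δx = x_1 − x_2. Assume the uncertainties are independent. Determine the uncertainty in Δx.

Absolute uncertainties add in quadrature for a linear combination:
  (δx_1)² = 16.8;  (δx_2)² = 9.61
δΔx = √(26.4) = 5.14 cm

5.14 cm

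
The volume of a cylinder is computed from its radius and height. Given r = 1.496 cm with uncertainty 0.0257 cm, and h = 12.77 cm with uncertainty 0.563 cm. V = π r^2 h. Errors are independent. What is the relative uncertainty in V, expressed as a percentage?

Relative error in a monomial: (δV/V)² = Σ (nᵢ · δxᵢ/xᵢ)².
  (2·δr/r)² = (2×0.0172)² = 0.00118;  (1·δh/h)² = (1×0.0441)² = 0.00194
δV/V = √(0.00312) = 0.0559

5.59%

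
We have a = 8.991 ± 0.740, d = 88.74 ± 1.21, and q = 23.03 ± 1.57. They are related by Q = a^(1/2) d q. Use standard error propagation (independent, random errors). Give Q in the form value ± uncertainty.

Each factor contributes (exponent × relative error)² to (δQ/Q)²:
  (½·δa/a)² = (0.5×0.0823)² = 0.00169;  (1·δd/d)² = (1×0.0136)² = 0.000186;  (1·δq/q)² = (1×0.0682)² = 0.00465
δQ/Q = √(0.00653) = 0.0808
Q = 6128, so δQ = 0.0808 × 6128 = 495.

6128 ± 495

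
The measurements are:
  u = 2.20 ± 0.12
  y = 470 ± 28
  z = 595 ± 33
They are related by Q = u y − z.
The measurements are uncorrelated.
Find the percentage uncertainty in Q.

Let p = u·y = 1030. δp/p = √((1·δu/u)² + (1·δy/y)²) = √(0.00298 + 0.00355) = 0.0808, so δp = 83.5.
Q = p − z: δQ = √(δp² + δz²) = √(6980 + 1090) = 89.8
Q = 439, so δQ/Q = 89.8/439 = 0.205.

20.5%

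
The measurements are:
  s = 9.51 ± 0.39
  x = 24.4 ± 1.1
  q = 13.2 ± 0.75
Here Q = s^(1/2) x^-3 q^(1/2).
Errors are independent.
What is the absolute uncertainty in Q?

0.000108

Since Q is a product/quotient, work with relative uncertainties:
  (½·δs/s)² = (0.5×0.0410)² = 0.000420;  (-3·δx/x)² = (-3×0.0451)² = 0.0183;  (½·δq/q)² = (0.5×0.0568)² = 0.000807
δQ/Q = √(0.0195) = 0.140
Q = 0.000771, so δQ = 0.140 × 0.000771 = 0.000108.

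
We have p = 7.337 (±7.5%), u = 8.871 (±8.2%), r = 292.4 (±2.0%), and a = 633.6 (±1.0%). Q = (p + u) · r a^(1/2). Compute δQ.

7150

Let w = p + u = 16.21. δw = √(δp² + δu²) = √(0.303 + 0.529) = 0.912, so δw/w = 0.0563.
Q is then a monomial in w, r, a:
δQ/Q = √((δw/w)² + (1·δr/r)² + (½·δa/a)²) = √(0.00317 + 0.000400 + 2.5e-05) = 0.0599
Q = 119300, so δQ = 0.0599 × 119300 = 7150.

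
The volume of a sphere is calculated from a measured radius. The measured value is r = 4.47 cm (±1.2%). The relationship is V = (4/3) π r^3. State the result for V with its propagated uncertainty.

374 ± 13.5 cm^3

V ∝ r^3, so δV/V = |3| · δr/r = 3 × 0.0120 = 0.0360.
V = 374 cm^3, so δV = 0.0360 × 374 = 13.5 cm^3.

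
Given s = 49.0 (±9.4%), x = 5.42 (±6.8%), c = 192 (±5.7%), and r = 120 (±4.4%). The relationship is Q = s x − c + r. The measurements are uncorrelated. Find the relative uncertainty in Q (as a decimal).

Let p = s·x = 266. δp/p = √((1·δs/s)² + (1·δx/x)²) = √(0.00884 + 0.00462) = 0.116, so δp = 30.8.
Q = p − c + r: δQ = √(δp² + δc² + δr²) = √(949 + 120 + 27.9) = 33.1
Q = 194, so δQ/Q = 33.1/194 = 0.171.

0.171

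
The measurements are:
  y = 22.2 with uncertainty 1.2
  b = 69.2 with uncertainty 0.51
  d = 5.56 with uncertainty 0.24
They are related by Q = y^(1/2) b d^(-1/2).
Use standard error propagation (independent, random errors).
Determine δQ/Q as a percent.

3.54%

Since Q is a product/quotient, work with relative uncertainties:
  (½·δy/y)² = (0.5×0.0541)² = 0.000730;  (1·δb/b)² = (1×0.00737)² = 5.43e-05;  (−½·δd/d)² = (-0.5×0.0432)² = 0.000466
δQ/Q = √(0.00125) = 0.0354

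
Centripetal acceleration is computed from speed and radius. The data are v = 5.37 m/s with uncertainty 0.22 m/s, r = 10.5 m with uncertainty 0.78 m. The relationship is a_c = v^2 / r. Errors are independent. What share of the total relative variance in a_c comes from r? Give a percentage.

45.1%

(δa_c/a_c)² = (2·δv/v)² + (-1·δr/r)²
  v term: (2×0.0410)² = 0.00671
  r term: (-1×0.0743)² = 0.00552
Total = 0.0122. Share from r = 0.00552/0.0122 = 0.451.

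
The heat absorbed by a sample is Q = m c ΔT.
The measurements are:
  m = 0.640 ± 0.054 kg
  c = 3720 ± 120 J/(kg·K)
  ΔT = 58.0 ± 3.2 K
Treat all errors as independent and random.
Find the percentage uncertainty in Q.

Products/powers → add relative errors in quadrature, weighted by exponent:
  (1·δm/m)² = (1×0.0844)² = 0.00712;  (1·δc/c)² = (1×0.0323)² = 0.00104;  (1·δΔT/ΔT)² = (1×0.0552)² = 0.00304
δQ/Q = √(0.0112) = 0.106

10.6%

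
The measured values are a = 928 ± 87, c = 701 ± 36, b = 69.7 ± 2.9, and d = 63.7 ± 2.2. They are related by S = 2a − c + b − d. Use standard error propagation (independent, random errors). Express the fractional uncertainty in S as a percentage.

Absolute uncertainties add in quadrature for a linear combination:
  (2·δa)² = 30300;  (δc)² = 1300;  (δb)² = 8.41;  (δd)² = 4.84
δS = √(31600) = 178
S = 1160, so δS/S = 178/1160 = 0.153.

15.3%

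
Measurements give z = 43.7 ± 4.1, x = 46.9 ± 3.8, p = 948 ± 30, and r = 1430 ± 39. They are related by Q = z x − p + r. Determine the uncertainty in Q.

259

Let w = z·x = 2050. δw/w = √((1·δz/z)² + (1·δx/x)²) = √(0.00880 + 0.00656) = 0.124, so δw = 254.
Q = w − p + r: δQ = √(δw² + δp² + δr²) = √(64600 + 900 + 1520) = 259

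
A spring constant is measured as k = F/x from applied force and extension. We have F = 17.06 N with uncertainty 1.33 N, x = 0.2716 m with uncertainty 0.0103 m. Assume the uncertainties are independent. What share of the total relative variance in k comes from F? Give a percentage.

(δk/k)² = (1·δF/F)² + (-1·δx/x)²
  F term: (1×0.0780)² = 0.00608
  x term: (-1×0.0379)² = 0.00144
Total = 0.00752. Share from F = 0.00608/0.00752 = 0.809.

80.9%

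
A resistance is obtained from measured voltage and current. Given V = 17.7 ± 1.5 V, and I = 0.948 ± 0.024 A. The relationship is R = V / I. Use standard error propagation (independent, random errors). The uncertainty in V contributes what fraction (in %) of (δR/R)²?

91.8%

(δR/R)² = (1·δV/V)² + (-1·δI/I)²
  V term: (1×0.0847)² = 0.00718
  I term: (-1×0.0253)² = 0.000641
Total = 0.00782. Share from V = 0.00718/0.00782 = 0.918.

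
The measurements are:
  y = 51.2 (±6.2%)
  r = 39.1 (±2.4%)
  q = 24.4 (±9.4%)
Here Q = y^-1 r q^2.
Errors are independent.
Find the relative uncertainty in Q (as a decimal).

0.199

Q is a product of powers, so relative uncertainties combine in quadrature:
  (-1·δy/y)² = (-1×0.0620)² = 0.00384;  (1·δr/r)² = (1×0.0240)² = 0.000576;  (2·δq/q)² = (2×0.0940)² = 0.0353
δQ/Q = √(0.0398) = 0.199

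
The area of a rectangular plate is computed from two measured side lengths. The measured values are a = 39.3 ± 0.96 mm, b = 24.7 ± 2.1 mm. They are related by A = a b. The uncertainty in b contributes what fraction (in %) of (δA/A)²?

(δA/A)² = (1·δa/a)² + (1·δb/b)²
  a term: (1×0.0244)² = 0.000597
  b term: (1×0.0850)² = 0.00723
Total = 0.00783. Share from b = 0.00723/0.00783 = 0.924.

92.4%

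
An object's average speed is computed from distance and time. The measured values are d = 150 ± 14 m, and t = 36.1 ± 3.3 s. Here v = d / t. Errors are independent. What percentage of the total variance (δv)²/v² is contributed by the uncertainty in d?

51.0%

(δv/v)² = (1·δd/d)² + (-1·δt/t)²
  d term: (1×0.0933)² = 0.00871
  t term: (-1×0.0914)² = 0.00836
Total = 0.0171. Share from d = 0.00871/0.0171 = 0.510.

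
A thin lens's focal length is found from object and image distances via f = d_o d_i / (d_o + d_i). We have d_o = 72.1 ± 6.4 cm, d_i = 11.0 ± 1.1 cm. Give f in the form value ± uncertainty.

9.54 ± 0.836 cm

∂f/∂d_o = (d_i/(d_o+d_i))² = 0.0175;  ∂f/∂d_i = (d_o/(d_o+d_i))² = 0.753
δf = √((∂f/∂d_o · δd_o)² + (∂f/∂d_i · δd_i)²) = √(0.0126 + 0.686) = 0.836 cm
f = 9.54 cm.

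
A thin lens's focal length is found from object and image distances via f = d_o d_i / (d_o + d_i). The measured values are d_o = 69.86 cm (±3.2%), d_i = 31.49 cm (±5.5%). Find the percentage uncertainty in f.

∂f/∂d_o = (d_i/(d_o+d_i))² = 0.0965;  ∂f/∂d_i = (d_o/(d_o+d_i))² = 0.475
δf = √((∂f/∂d_o · δd_o)² + (∂f/∂d_i · δd_i)²) = √(0.0466 + 0.677) = 0.851 cm
f = 21.71 cm, so δf/f = 0.851/21.71 = 0.0392.

3.92%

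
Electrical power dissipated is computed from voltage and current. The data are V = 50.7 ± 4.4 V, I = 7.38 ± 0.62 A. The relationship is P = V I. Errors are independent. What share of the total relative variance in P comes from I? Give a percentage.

48.4%

(δP/P)² = (1·δV/V)² + (1·δI/I)²
  V term: (1×0.0868)² = 0.00753
  I term: (1×0.0840)² = 0.00706
Total = 0.0146. Share from I = 0.00706/0.0146 = 0.484.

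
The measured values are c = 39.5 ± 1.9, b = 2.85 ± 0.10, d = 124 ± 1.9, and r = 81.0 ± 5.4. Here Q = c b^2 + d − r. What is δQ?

Let p = c·b^2 = 321. δp/p = √((1·δc/c)² + (2·δb/b)²) = √(0.00231 + 0.00492) = 0.0851, so δp = 27.3.
Q = p + d − r: δQ = √(δp² + δd² + δr²) = √(745 + 3.61 + 29.2) = 27.9

27.9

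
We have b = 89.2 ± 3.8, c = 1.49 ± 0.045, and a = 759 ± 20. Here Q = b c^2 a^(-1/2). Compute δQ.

0.540

Products/powers → add relative errors in quadrature, weighted by exponent:
  (1·δb/b)² = (1×0.0426)² = 0.00181;  (2·δc/c)² = (2×0.0302)² = 0.00365;  (−½·δa/a)² = (-0.5×0.0264)² = 0.000174
δQ/Q = √(0.00564) = 0.0751
Q = 7.19, so δQ = 0.0751 × 7.19 = 0.540.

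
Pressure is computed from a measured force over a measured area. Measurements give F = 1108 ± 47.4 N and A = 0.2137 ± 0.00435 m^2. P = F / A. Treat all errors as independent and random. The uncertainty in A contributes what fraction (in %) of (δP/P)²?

18.5%

(δP/P)² = (1·δF/F)² + (-1·δA/A)²
  F term: (1×0.0428)² = 0.00183
  A term: (-1×0.0204)² = 0.000414
Total = 0.00224. Share from A = 0.000414/0.00224 = 0.185.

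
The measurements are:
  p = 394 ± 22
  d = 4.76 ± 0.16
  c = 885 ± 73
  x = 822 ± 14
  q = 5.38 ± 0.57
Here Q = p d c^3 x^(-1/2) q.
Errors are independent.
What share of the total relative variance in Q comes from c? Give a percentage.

79.8%

(δQ/Q)² = (1·δp/p)² + (1·δd/d)² + (3·δc/c)² + (−½·δx/x)² + (1·δq/q)²
  p term: (1×0.0558)² = 0.00312
  d term: (1×0.0336)² = 0.00113
  c term: (3×0.0825)² = 0.0612
  x term: (-0.5×0.0170)² = 7.25e-05
  q term: (1×0.106)² = 0.0112
Total = 0.0768. Share from c = 0.0612/0.0768 = 0.798.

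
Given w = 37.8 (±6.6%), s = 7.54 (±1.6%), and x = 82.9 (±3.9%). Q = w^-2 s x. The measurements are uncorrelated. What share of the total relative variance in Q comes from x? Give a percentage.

(δQ/Q)² = (-2·δw/w)² + (1·δs/s)² + (1·δx/x)²
  w term: (-2×0.0660)² = 0.0174
  s term: (1×0.0160)² = 0.000256
  x term: (1×0.0390)² = 0.00152
Total = 0.0192. Share from x = 0.00152/0.0192 = 0.0792.

7.92%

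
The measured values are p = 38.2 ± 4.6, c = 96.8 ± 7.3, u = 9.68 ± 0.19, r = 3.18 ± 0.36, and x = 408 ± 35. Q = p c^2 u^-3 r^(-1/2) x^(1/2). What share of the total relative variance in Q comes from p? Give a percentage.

31.7%

(δQ/Q)² = (1·δp/p)² + (2·δc/c)² + (-3·δu/u)² + (−½·δr/r)² + (½·δx/x)²
  p term: (1×0.120)² = 0.0145
  c term: (2×0.0754)² = 0.0227
  u term: (-3×0.0196)² = 0.00347
  r term: (-0.5×0.113)² = 0.00320
  x term: (0.5×0.0858)² = 0.00184
Total = 0.0458. Share from p = 0.0145/0.0458 = 0.317.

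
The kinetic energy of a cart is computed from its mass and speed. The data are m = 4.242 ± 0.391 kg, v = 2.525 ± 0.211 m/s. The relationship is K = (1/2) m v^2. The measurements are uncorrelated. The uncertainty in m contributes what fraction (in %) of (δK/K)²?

(δK/K)² = (1·δm/m)² + (2·δv/v)²
  m term: (1×0.0922)² = 0.00850
  v term: (2×0.0836)² = 0.0279
Total = 0.0364. Share from m = 0.00850/0.0364 = 0.233.

23.3%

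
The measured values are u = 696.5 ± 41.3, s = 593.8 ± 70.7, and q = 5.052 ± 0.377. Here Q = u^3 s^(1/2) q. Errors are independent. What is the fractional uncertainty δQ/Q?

Each factor contributes (exponent × relative error)² to (δQ/Q)²:
  (3·δu/u)² = (3×0.0593)² = 0.0316;  (½·δs/s)² = (0.5×0.119)² = 0.00354;  (1·δq/q)² = (1×0.0746)² = 0.00557
δQ/Q = √(0.0408) = 0.202

0.202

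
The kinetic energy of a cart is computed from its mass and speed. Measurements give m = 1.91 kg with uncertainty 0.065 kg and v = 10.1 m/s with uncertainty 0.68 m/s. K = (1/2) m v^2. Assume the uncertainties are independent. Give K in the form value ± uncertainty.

Since K is a product/quotient, work with relative uncertainties:
  (1·δm/m)² = (1×0.0340)² = 0.00116;  (2·δv/v)² = (2×0.0673)² = 0.0181
δK/K = √(0.0193) = 0.139
K = 97.4 J, so δK = 0.139 × 97.4 = 13.5 J.

97.4 ± 13.5 J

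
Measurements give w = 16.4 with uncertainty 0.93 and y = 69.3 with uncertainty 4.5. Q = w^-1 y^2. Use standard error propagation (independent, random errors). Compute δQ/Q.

Products/powers → add relative errors in quadrature, weighted by exponent:
  (-1·δw/w)² = (-1×0.0567)² = 0.00322;  (2·δy/y)² = (2×0.0649)² = 0.0169
δQ/Q = √(0.0201) = 0.142

0.142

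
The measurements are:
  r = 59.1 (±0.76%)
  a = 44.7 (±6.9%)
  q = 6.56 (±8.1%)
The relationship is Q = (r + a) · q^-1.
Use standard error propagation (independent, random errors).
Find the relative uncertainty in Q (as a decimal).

Let u = r + a = 104. δu = √(δr² + δa²) = √(0.202 + 9.51) = 3.12, so δu/u = 0.0300.
Q is then a monomial in u, q:
δQ/Q = √((δu/u)² + (-1·δq/q)²) = √(0.000902 + 0.00656) = 0.0864

0.0864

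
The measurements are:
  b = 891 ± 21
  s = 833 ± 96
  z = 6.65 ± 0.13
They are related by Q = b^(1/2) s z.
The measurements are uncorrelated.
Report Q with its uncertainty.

(1.65 ± 0.194) × 10^5

Each factor contributes (exponent × relative error)² to (δQ/Q)²:
  (½·δb/b)² = (0.5×0.0236)² = 0.000139;  (1·δs/s)² = (1×0.115)² = 0.0133;  (1·δz/z)² = (1×0.0195)² = 0.000382
δQ/Q = √(0.0138) = 0.117
Q = 1.65e+05, so δQ = 0.117 × 1.65e+05 = 19400.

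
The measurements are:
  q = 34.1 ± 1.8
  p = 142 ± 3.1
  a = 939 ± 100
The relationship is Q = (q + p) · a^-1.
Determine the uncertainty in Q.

0.0203

Let u = q + p = 176. δu = √(δq² + δp²) = √(3.24 + 9.61) = 3.58, so δu/u = 0.0204.
Q is then a monomial in u, a:
δQ/Q = √((δu/u)² + (-1·δa/a)²) = √(0.000414 + 0.0113) = 0.108
Q = 0.188, so δQ = 0.108 × 0.188 = 0.0203.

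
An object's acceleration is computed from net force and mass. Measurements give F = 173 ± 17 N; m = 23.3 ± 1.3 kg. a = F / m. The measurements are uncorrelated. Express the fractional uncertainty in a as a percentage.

a is a product of powers, so relative uncertainties combine in quadrature:
  (1·δF/F)² = (1×0.0983)² = 0.00966;  (-1·δm/m)² = (-1×0.0558)² = 0.00311
δa/a = √(0.0128) = 0.113

11.3%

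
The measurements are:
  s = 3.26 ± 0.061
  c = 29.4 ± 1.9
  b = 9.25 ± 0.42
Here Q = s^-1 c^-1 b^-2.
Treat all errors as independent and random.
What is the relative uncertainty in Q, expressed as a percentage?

11.3%

Each factor contributes (exponent × relative error)² to (δQ/Q)²:
  (-1·δs/s)² = (-1×0.0187)² = 0.000350;  (-1·δc/c)² = (-1×0.0646)² = 0.00418;  (-2·δb/b)² = (-2×0.0454)² = 0.00825
δQ/Q = √(0.0128) = 0.113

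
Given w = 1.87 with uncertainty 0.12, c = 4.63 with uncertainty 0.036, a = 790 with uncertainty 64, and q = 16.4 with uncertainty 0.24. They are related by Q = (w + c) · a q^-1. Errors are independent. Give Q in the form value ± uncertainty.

Let u = w + c = 6.50. δu = √(δw² + δc²) = √(0.0144 + 0.00130) = 0.125, so δu/u = 0.0193.
Q is then a monomial in u, a, q:
δQ/Q = √((δu/u)² + (1·δa/a)² + (-1·δq/q)²) = √(0.000372 + 0.00656 + 0.000214) = 0.0846
Q = 313, so δQ = 0.0846 × 313 = 26.5.

313 ± 26.5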